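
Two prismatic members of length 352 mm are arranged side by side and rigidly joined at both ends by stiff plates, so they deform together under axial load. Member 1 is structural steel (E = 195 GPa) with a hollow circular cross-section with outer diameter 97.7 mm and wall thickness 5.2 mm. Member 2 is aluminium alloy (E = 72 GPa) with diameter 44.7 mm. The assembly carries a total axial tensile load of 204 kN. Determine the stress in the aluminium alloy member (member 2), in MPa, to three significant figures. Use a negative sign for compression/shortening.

36.0 MPa

A_1 = 1511 mm².
A_2 = 1569 mm².
Equal strain + equilibrium ⇒ each member carries load in proportion to AE: A₁E₁ = 294700000 N, A₂E₂ = 113000000 N, ΣAE = 407700000 N.
σ₂ = P·E₂/ΣAE = 204000·72000/407700000 = 36.03 MPa.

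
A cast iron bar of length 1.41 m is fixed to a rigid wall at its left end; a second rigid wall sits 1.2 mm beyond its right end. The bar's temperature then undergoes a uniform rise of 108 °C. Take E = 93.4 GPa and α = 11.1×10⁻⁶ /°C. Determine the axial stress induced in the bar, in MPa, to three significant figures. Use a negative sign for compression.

-32.5 MPa

Free thermal expansion αLΔT = 11.1e-6 · 1410 · 108 = 1.69 mm.
The walls engage after the gap closes; constrained expansion = 1.69 − 1.2 = 0.4903 mm.
The walls impose strain ε = −(0.4903)/1410 = -3.4774e-04; σ = Eε = 93400 · -3.4774e-04 = -32.48 MPa.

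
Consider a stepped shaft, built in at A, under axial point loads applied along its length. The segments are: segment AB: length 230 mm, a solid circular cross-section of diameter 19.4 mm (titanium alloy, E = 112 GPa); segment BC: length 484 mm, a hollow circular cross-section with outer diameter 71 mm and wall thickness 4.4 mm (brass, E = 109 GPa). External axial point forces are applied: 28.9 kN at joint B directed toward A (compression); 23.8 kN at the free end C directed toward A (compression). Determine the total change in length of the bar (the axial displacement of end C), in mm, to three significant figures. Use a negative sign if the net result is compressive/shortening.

Internal axial forces (sectioning from the free end, tension +): N_BC = -23.8 kN, N_AB = -52.7 kN.
A_AB = 295.6 mm².
A_BC = 920.6 mm².
δ_AB = -52700·230/(295.6·112000) = -0.3661 mm
δ_BC = -23800·484/(920.6·109000) = -0.1148 mm
δ = Σδ_i = -0.4809 mm.

-0.481 mm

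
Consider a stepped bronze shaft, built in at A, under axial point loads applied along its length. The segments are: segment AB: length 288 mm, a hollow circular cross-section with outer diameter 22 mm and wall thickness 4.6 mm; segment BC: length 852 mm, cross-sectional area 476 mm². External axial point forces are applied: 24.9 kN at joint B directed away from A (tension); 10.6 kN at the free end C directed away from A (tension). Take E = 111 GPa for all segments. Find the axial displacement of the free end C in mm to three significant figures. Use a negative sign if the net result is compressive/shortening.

Internal axial forces (sectioning from the free end, tension +): N_BC = 10.6 kN, N_AB = 35.5 kN.
A_AB = 251.5 mm².
δ_AB = 35500·288/(251.5·111000) = 0.3663 mm
δ_BC = 10600·852/(476·111000) = 0.1709 mm
δ = Σδ_i = 0.5372 mm.

0.537 mm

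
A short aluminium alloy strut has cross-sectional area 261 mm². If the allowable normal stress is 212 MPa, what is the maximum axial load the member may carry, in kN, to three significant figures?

55.3 kN

P_max = σ_allow · A = 212 · 261 = 55330 N = 55.33 kN.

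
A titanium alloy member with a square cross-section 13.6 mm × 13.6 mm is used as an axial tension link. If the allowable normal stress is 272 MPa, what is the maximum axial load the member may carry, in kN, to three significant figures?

50.3 kN

A = 185 mm².
P_max = σ_allow · A = 272 · 185 = 50310 N = 50.31 kN.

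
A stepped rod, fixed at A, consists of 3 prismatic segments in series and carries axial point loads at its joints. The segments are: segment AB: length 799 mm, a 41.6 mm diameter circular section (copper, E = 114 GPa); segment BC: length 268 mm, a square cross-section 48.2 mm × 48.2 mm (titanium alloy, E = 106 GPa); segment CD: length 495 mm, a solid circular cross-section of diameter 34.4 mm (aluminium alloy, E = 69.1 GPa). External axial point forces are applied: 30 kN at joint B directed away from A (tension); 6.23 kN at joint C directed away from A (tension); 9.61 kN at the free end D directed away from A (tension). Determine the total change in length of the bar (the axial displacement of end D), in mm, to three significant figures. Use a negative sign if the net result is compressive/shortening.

0.328 mm

Internal axial forces (sectioning from the free end, tension +): N_CD = 9.61 kN, N_BC = 15.84 kN, N_AB = 45.84 kN.
A_AB = 1359 mm².
A_BC = 2323 mm².
A_CD = 929.4 mm².
δ_AB = 45840·799/(1359·114000) = 0.2364 mm
δ_BC = 15840·268/(2323·106000) = 0.01724 mm
δ_CD = 9610·495/(929.4·69100) = 0.07407 mm
δ = Σδ_i = 0.3277 mm.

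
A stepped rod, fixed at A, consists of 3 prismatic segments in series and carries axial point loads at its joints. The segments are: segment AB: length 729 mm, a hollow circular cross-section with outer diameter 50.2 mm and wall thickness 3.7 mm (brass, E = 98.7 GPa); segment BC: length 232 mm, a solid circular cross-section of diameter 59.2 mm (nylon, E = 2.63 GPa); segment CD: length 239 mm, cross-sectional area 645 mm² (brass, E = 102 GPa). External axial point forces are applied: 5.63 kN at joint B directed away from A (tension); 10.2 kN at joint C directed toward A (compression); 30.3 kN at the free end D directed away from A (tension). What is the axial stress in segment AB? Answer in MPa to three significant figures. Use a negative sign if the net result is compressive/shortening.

Internal axial forces (sectioning from the free end, tension +): N_CD = 30.3 kN, N_BC = 20.1 kN, N_AB = 25.73 kN.
A_AB = 540.5 mm².
σ_AB = N_AB/A_AB = 25730/540.5 = 47.6 MPa.

47.6 MPa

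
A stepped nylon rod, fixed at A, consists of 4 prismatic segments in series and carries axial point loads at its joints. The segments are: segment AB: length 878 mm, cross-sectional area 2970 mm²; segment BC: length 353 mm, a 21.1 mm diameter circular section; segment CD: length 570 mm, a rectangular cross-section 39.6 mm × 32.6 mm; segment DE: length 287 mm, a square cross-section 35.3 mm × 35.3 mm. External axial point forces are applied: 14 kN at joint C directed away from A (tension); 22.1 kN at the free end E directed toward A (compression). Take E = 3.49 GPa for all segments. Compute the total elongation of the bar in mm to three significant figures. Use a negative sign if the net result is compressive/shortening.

-7.28 mm

Internal axial forces (sectioning from the free end, tension +): N_DE = -22.1 kN, N_CD = -22.1 kN, N_BC = -8.1 kN, N_AB = -8.1 kN.
A_BC = 349.7 mm².
A_CD = 1291 mm².
A_DE = 1246 mm².
δ_AB = -8100·878/(2970·3490) = -0.6861 mm
δ_BC = -8100·353/(349.7·3490) = -2.343 mm
δ_CD = -22100·570/(1291·3490) = -2.796 mm
δ_DE = -22100·287/(1246·3490) = -1.458 mm
δ = Σδ_i = -7.284 mm.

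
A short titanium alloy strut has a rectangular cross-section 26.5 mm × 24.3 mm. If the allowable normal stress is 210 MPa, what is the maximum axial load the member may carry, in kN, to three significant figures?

135 kN

A = 644 mm².
P_max = σ_allow · A = 210 · 644 = 135200 N = 135.2 kN.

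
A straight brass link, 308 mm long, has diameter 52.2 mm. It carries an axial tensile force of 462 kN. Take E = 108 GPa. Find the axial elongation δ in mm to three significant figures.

0.616 mm

A = 2140 mm².
δ_mech = NL/(AE) = 462000·308/(2140·108000) = 0.6157 mm.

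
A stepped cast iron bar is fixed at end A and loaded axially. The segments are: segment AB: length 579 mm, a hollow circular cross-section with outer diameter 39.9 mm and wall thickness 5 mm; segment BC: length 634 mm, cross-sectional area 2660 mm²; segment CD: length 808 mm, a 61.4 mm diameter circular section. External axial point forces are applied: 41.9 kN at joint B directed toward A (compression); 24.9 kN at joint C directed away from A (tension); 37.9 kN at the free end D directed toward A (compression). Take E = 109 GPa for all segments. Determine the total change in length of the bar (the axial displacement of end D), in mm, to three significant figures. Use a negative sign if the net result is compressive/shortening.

-0.655 mm

Internal axial forces (sectioning from the free end, tension +): N_CD = -37.9 kN, N_BC = -13 kN, N_AB = -54.9 kN.
A_AB = 548.2 mm².
A_CD = 2961 mm².
δ_AB = -54900·579/(548.2·109000) = -0.532 mm
δ_BC = -13000·634/(2660·109000) = -0.02843 mm
δ_CD = -37900·808/(2961·109000) = -0.09488 mm
δ = Σδ_i = -0.6553 mm.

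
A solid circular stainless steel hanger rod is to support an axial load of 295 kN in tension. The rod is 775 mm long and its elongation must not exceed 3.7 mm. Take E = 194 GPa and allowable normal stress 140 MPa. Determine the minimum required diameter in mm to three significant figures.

Required area A ≥ P/σ_allow = 295000/140 = 2107 mm².
For a solid circular section, d ≥ √(4A/π) = 51.8 mm.
Elongation limit: A ≥ PL/(Eδ_allow) = 295000·775/(194000·3.7) = 318.5 mm² ⇒ d ≥ 20.14 mm.
The stress limit governs.

51.8 mm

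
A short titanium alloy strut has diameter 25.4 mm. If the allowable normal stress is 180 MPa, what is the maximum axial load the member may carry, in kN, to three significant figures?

A = 506.7 mm².
P_max = σ_allow · A = 180 · 506.7 = 91210 N = 91.21 kN.

91.2 kN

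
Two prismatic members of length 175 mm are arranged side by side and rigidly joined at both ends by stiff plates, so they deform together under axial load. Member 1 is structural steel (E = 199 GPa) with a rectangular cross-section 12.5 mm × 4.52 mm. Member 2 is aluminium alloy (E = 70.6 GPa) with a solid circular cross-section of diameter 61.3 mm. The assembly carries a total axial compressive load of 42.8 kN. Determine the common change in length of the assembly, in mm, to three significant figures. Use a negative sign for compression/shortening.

-0.0341 mm

A_1 = 56.5 mm².
A_2 = 2951 mm².
Equal strain + equilibrium ⇒ each member carries load in proportion to AE: A₁E₁ = 11240000 N, A₂E₂ = 208400000 N, ΣAE = 219600000 N.
δ = PL/ΣAE = -42800·175/219600000 = -0.03411 mm.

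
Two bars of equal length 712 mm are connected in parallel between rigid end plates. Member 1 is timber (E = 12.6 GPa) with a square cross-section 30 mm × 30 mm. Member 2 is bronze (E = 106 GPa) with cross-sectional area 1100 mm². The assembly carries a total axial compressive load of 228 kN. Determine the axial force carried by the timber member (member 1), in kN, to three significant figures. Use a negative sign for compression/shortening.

A_1 = 900 mm².
Equal strain + equilibrium ⇒ each member carries load in proportion to AE: A₁E₁ = 11340000 N, A₂E₂ = 116600000 N, ΣAE = 127900000 N.
F₁ = P·A₁E₁/ΣAE = -228000·11340000/127900000 = -20210 N.

-20.2 kN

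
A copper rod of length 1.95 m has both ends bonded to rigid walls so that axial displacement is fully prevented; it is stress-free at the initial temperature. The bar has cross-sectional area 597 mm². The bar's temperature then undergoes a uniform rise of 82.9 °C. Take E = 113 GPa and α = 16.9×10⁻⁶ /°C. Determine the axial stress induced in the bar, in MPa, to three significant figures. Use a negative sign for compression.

Free thermal expansion αLΔT = 16.9e-6 · 1950 · 82.9 = 2.732 mm.
The walls impose strain ε = −(2.732)/1950 = -1.4010e-03; σ = Eε = 113000 · -1.4010e-03 = -158.3 MPa.

-158 MPa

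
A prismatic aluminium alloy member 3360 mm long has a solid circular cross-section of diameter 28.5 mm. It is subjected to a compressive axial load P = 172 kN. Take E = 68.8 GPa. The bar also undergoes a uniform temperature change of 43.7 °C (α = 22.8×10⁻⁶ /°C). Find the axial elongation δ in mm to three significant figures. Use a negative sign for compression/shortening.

A = 637.9 mm².
δ_mech = NL/(AE) = -172000·3360/(637.9·68800) = -13.17 mm.
δ_thermal = αLΔT = 22.8e-6·3360·43.7 = 3.348 mm.
δ = δ_mech + δ_thermal = -9.82 mm.

-9.82 mm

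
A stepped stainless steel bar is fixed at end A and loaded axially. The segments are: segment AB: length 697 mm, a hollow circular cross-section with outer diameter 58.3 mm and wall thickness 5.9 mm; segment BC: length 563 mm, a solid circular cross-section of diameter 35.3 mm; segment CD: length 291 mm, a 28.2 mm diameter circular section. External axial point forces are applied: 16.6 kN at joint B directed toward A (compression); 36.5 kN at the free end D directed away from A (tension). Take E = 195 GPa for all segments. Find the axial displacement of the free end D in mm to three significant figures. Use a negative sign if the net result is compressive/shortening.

Internal axial forces (sectioning from the free end, tension +): N_CD = 36.5 kN, N_BC = 36.5 kN, N_AB = 19.9 kN.
A_AB = 971.3 mm².
A_BC = 978.7 mm².
A_CD = 624.6 mm².
δ_AB = 19900·697/(971.3·195000) = 0.07323 mm
δ_BC = 36500·563/(978.7·195000) = 0.1077 mm
δ_CD = 36500·291/(624.6·195000) = 0.08721 mm
δ = Σδ_i = 0.2681 mm.

0.268 mm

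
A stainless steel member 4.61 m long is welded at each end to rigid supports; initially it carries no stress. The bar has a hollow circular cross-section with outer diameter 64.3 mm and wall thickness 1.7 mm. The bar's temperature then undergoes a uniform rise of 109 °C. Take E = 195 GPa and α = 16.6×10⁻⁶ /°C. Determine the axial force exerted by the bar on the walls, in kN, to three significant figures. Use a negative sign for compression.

Free thermal expansion αLΔT = 16.6e-6 · 4610 · 109 = 8.341 mm.
The walls impose strain ε = −(8.341)/4610 = -1.8094e-03; σ = Eε = 195000 · -1.8094e-03 = -352.8 MPa.
Wall reaction R = σ·A = -352.8·334.3 = -118000 N = -118 kN.

-118 kN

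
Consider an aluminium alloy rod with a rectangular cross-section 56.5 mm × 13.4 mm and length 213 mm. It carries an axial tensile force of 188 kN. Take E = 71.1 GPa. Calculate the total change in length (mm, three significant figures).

0.744 mm

A = 757.1 mm².
δ_mech = NL/(AE) = 188000·213/(757.1·71100) = 0.7439 mm.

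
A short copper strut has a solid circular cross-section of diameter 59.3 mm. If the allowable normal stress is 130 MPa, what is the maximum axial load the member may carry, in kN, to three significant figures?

A = 2762 mm².
P_max = σ_allow · A = 130 · 2762 = 359000 N = 359 kN.

359 kN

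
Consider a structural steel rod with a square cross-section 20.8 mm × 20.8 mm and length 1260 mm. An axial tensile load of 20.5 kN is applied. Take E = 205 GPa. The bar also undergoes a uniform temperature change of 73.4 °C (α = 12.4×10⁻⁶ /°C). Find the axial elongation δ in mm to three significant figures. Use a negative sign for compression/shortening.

1.44 mm

A = 432.6 mm².
δ_mech = NL/(AE) = 20500·1260/(432.6·205000) = 0.2912 mm.
δ_thermal = αLΔT = 12.4e-6·1260·73.4 = 1.147 mm.
δ = δ_mech + δ_thermal = 1.438 mm.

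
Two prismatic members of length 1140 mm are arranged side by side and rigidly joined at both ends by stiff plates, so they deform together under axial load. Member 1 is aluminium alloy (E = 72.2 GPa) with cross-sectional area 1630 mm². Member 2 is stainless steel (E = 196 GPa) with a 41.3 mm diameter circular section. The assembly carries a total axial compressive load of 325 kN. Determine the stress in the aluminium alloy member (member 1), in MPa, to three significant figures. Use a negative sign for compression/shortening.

-61.7 MPa

A_2 = 1340 mm².
Equal strain + equilibrium ⇒ each member carries load in proportion to AE: A₁E₁ = 117700000 N, A₂E₂ = 262600000 N, ΣAE = 380300000 N.
σ₁ = P·E₁/ΣAE = -325000·72200/380300000 = -61.71 MPa.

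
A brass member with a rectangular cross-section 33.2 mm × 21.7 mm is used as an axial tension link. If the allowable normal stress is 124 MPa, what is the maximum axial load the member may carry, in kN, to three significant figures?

89.3 kN

A = 720.4 mm².
P_max = σ_allow · A = 124 · 720.4 = 89330 N = 89.33 kN.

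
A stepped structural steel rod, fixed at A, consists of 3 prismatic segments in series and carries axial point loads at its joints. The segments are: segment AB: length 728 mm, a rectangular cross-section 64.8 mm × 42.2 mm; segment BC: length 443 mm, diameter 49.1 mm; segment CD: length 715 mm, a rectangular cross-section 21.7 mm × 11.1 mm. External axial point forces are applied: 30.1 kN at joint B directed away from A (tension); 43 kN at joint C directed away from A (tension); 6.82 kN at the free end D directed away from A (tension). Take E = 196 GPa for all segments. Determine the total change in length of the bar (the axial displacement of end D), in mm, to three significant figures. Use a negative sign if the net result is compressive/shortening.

0.271 mm

Internal axial forces (sectioning from the free end, tension +): N_CD = 6.82 kN, N_BC = 49.82 kN, N_AB = 79.92 kN.
A_AB = 2735 mm².
A_BC = 1893 mm².
A_CD = 240.9 mm².
δ_AB = 79920·728/(2735·196000) = 0.1086 mm
δ_BC = 49820·443/(1893·196000) = 0.05947 mm
δ_CD = 6820·715/(240.9·196000) = 0.1033 mm
δ = Σδ_i = 0.2713 mm.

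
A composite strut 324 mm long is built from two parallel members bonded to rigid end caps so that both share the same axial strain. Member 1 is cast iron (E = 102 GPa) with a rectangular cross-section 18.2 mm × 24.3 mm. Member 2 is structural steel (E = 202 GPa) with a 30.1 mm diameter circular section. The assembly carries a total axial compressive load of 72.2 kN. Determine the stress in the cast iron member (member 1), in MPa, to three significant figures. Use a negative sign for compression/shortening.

A_1 = 442.3 mm².
A_2 = 711.6 mm².
Equal strain + equilibrium ⇒ each member carries load in proportion to AE: A₁E₁ = 45110000 N, A₂E₂ = 143700000 N, ΣAE = 188800000 N.
σ₁ = P·E₁/ΣAE = -72200·102000/188800000 = -39 MPa.

-39.0 MPa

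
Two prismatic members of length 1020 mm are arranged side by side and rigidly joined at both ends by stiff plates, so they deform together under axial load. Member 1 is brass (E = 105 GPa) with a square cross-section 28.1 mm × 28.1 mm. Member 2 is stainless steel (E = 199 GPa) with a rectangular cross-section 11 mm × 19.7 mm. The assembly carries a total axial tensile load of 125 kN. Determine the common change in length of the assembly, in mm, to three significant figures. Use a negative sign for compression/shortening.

1.01 mm

A_1 = 789.6 mm².
A_2 = 216.7 mm².
Equal strain + equilibrium ⇒ each member carries load in proportion to AE: A₁E₁ = 82910000 N, A₂E₂ = 43120000 N, ΣAE = 126000000 N.
δ = PL/ΣAE = 125000·1020/126000000 = 1.012 mm.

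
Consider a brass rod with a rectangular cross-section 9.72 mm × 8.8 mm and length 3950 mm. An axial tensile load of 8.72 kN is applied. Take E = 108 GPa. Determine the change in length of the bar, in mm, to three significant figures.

3.73 mm

A = 85.54 mm².
δ_mech = NL/(AE) = 8720·3950/(85.54·108000) = 3.729 mm.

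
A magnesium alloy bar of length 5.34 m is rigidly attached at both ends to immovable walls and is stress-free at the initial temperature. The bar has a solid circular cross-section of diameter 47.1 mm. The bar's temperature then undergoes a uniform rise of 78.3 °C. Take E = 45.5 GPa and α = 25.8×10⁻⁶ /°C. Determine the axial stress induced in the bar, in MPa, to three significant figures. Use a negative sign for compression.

-91.9 MPa

Free thermal expansion αLΔT = 25.8e-6 · 5340 · 78.3 = 10.79 mm.
The walls impose strain ε = −(10.79)/5340 = -2.0201e-03; σ = Eε = 45500 · -2.0201e-03 = -91.92 MPa.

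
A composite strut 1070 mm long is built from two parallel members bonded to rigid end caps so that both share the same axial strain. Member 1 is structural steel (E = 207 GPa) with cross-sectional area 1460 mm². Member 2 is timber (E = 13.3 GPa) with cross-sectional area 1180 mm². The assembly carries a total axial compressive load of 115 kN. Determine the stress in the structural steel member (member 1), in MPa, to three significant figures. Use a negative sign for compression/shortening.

-74.9 MPa

Equal strain + equilibrium ⇒ each member carries load in proportion to AE: A₁E₁ = 302200000 N, A₂E₂ = 15690000 N, ΣAE = 317900000 N.
σ₁ = P·E₁/ΣAE = -115000·207000/317900000 = -74.88 MPa.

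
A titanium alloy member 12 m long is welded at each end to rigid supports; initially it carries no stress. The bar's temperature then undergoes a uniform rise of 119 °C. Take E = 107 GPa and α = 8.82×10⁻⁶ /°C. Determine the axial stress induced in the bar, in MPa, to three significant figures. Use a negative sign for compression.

-112 MPa

Free thermal expansion αLΔT = 8.82e-6 · 12000 · 119 = 12.59 mm.
The walls impose strain ε = −(12.59)/12000 = -1.0496e-03; σ = Eε = 107000 · -1.0496e-03 = -112.3 MPa.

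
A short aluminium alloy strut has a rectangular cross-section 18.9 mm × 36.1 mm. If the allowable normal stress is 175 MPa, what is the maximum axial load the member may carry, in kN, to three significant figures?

A = 682.3 mm².
P_max = σ_allow · A = 175 · 682.3 = 119400 N = 119.4 kN.

119 kN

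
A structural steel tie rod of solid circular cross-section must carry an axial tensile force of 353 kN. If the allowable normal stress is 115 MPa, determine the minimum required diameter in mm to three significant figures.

62.5 mm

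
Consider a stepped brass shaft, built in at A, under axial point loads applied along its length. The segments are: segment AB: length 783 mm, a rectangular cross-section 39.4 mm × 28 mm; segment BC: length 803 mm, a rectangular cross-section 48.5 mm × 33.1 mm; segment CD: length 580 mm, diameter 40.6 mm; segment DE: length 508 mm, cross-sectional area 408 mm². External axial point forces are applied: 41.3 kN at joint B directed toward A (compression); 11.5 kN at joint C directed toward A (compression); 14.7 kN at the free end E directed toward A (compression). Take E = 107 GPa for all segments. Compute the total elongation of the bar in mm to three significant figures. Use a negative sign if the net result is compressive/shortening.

Internal axial forces (sectioning from the free end, tension +): N_DE = -14.7 kN, N_CD = -14.7 kN, N_BC = -26.2 kN, N_AB = -67.5 kN.
A_AB = 1103 mm².
A_BC = 1605 mm².
A_CD = 1295 mm².
δ_AB = -67500·783/(1103·107000) = -0.4477 mm
δ_BC = -26200·803/(1605·107000) = -0.1225 mm
δ_CD = -14700·580/(1295·107000) = -0.06155 mm
δ_DE = -14700·508/(408·107000) = -0.1711 mm
δ = Σδ_i = -0.8028 mm.

-0.803 mm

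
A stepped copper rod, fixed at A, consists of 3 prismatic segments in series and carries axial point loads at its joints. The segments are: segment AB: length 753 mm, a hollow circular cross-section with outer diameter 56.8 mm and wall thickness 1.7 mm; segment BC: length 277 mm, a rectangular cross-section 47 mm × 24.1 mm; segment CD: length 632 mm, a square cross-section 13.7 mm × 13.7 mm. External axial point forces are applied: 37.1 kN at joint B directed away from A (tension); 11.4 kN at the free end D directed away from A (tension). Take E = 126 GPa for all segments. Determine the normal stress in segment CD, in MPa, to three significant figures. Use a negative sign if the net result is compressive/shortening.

Internal axial forces (sectioning from the free end, tension +): N_CD = 11.4 kN, N_BC = 11.4 kN, N_AB = 48.5 kN.
A_CD = 187.7 mm².
σ_CD = N_CD/A_CD = 11400/187.7 = 60.74 MPa.

60.7 MPa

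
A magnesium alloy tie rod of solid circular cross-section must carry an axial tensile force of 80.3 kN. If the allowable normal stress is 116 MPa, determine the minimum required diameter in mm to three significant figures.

Required area A ≥ P/σ_allow = 80300/116 = 692.2 mm².
For a solid circular section, d ≥ √(4A/π) = 29.69 mm.

29.7 mm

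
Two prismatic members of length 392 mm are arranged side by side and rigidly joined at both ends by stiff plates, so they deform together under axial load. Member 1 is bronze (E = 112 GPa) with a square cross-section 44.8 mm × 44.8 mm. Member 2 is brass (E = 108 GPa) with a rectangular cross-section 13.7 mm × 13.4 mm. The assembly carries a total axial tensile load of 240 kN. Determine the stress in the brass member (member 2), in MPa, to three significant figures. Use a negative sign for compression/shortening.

106 MPa

A_1 = 2007 mm².
A_2 = 183.6 mm².
Equal strain + equilibrium ⇒ each member carries load in proportion to AE: A₁E₁ = 224800000 N, A₂E₂ = 19830000 N, ΣAE = 244600000 N.
σ₂ = P·E₂/ΣAE = 240000·108000/244600000 = 106 MPa.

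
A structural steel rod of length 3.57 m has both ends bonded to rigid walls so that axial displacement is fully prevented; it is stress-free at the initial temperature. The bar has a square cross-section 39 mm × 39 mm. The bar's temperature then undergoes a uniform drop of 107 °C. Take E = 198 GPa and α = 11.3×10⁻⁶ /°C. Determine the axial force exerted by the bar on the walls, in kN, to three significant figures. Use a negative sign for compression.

Free thermal expansion αLΔT = 11.3e-6 · 3570 · -107 = -4.316 mm.
The walls impose strain ε = −(-4.316)/3570 = 1.2091e-03; σ = Eε = 198000 · 1.2091e-03 = 239.4 MPa.
Wall reaction R = σ·A = 239.4·1521 = 364100 N = 364.1 kN.

364 kN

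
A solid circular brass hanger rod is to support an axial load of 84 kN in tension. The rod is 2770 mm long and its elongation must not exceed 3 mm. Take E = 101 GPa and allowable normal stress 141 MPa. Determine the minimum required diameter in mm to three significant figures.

Required area A ≥ P/σ_allow = 84000/141 = 595.7 mm².
For a solid circular section, d ≥ √(4A/π) = 27.54 mm.
Elongation limit: A ≥ PL/(Eδ_allow) = 84000·2770/(101000·3) = 767.9 mm² ⇒ d ≥ 31.27 mm.
The elongation limit governs.

31.3 mm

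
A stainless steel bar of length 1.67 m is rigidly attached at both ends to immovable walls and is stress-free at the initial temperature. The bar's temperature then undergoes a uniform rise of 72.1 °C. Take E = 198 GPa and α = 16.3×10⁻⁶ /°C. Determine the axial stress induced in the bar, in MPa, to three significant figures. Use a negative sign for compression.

-233 MPa

Free thermal expansion αLΔT = 16.3e-6 · 1670 · 72.1 = 1.963 mm.
The walls impose strain ε = −(1.963)/1670 = -1.1752e-03; σ = Eε = 198000 · -1.1752e-03 = -232.7 MPa.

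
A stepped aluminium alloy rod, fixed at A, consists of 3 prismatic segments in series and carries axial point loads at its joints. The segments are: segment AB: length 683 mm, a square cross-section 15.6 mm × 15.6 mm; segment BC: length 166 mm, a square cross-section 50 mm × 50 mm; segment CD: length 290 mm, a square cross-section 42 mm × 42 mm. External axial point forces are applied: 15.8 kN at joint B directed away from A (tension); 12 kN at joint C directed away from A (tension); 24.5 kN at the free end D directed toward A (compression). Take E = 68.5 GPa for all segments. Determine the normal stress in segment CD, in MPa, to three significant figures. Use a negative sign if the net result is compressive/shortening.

Internal axial forces (sectioning from the free end, tension +): N_CD = -24.5 kN, N_BC = -12.5 kN, N_AB = 3.3 kN.
A_CD = 1764 mm².
σ_CD = N_CD/A_CD = -24500/1764 = -13.89 MPa.

-13.9 MPa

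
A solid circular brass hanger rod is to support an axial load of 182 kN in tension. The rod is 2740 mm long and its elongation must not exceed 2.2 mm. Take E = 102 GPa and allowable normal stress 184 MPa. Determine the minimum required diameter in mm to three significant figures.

Required area A ≥ P/σ_allow = 182000/184 = 989.1 mm².
For a solid circular section, d ≥ √(4A/π) = 35.49 mm.
Elongation limit: A ≥ PL/(Eδ_allow) = 182000·2740/(102000·2.2) = 2222 mm² ⇒ d ≥ 53.19 mm.
The elongation limit governs.

53.2 mm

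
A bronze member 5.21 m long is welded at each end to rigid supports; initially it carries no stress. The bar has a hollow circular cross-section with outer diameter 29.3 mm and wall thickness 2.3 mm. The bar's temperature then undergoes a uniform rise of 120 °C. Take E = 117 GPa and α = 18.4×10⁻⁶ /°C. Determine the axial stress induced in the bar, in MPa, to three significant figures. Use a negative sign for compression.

-258 MPa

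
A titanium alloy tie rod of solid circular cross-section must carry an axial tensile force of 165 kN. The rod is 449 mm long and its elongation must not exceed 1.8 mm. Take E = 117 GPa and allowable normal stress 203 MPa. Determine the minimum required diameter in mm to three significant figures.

32.2 mm

Required area A ≥ P/σ_allow = 165000/203 = 812.8 mm².
For a solid circular section, d ≥ √(4A/π) = 32.17 mm.
Elongation limit: A ≥ PL/(Eδ_allow) = 165000·449/(117000·1.8) = 351.8 mm² ⇒ d ≥ 21.16 mm.
The stress limit governs.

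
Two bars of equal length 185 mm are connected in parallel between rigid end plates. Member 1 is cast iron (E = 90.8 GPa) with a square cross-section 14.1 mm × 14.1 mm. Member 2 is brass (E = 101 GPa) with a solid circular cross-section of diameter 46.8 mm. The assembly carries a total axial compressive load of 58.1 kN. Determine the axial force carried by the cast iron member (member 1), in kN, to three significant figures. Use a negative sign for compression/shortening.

-5.47 kN

A_1 = 198.8 mm².
A_2 = 1720 mm².
Equal strain + equilibrium ⇒ each member carries load in proportion to AE: A₁E₁ = 18050000 N, A₂E₂ = 173700000 N, ΣAE = 191800000 N.
F₁ = P·A₁E₁/ΣAE = -58100·18050000/191800000 = -5468 N.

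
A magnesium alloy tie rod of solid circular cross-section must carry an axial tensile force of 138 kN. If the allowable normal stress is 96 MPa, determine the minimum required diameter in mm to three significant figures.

42.8 mm

Required area A ≥ P/σ_allow = 138000/96 = 1438 mm².
For a solid circular section, d ≥ √(4A/π) = 42.78 mm.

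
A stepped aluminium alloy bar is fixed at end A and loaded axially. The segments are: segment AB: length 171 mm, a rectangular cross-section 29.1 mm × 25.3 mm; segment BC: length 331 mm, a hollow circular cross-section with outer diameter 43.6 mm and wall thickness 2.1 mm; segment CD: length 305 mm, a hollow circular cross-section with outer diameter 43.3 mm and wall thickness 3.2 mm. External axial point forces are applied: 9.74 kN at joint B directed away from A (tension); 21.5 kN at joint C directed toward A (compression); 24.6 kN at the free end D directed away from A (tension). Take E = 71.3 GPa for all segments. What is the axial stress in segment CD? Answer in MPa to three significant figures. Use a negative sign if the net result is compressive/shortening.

61.0 MPa

Internal axial forces (sectioning from the free end, tension +): N_CD = 24.6 kN, N_BC = 3.1 kN, N_AB = 12.84 kN.
A_CD = 403.1 mm².
σ_CD = N_CD/A_CD = 24600/403.1 = 61.02 MPa.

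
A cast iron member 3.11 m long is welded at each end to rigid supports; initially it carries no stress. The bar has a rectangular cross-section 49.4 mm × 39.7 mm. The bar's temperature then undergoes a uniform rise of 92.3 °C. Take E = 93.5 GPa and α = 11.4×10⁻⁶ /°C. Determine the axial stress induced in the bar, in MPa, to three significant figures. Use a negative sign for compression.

Free thermal expansion αLΔT = 11.4e-6 · 3110 · 92.3 = 3.272 mm.
The walls impose strain ε = −(3.272)/3110 = -1.0522e-03; σ = Eε = 93500 · -1.0522e-03 = -98.38 MPa.

-98.4 MPa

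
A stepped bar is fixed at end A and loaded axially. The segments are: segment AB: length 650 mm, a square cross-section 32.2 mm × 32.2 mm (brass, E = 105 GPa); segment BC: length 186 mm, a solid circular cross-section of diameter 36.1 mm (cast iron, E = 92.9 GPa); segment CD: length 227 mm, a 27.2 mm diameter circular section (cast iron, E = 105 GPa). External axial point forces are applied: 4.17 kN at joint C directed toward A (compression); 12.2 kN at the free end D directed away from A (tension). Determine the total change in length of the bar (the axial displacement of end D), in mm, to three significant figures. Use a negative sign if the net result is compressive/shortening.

Internal axial forces (sectioning from the free end, tension +): N_CD = 12.2 kN, N_BC = 8.03 kN, N_AB = 8.03 kN.
A_AB = 1037 mm².
A_BC = 1024 mm².
A_CD = 581.1 mm².
δ_AB = 8030·650/(1037·105000) = 0.04794 mm
δ_BC = 8030·186/(1024·92900) = 0.01571 mm
δ_CD = 12200·227/(581.1·105000) = 0.04539 mm
δ = Σδ_i = 0.109 mm.

0.109 mm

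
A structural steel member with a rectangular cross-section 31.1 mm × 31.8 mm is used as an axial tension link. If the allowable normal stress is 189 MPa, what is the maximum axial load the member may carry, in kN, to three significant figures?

187 kN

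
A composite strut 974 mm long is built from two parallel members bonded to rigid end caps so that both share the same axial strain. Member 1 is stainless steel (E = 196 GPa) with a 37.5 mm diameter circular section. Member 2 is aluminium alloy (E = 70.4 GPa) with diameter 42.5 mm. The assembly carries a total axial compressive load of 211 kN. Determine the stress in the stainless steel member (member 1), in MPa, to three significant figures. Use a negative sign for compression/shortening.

A_1 = 1104 mm².
A_2 = 1419 mm².
Equal strain + equilibrium ⇒ each member carries load in proportion to AE: A₁E₁ = 216500000 N, A₂E₂ = 99870000 N, ΣAE = 316300000 N.
σ₁ = P·E₁/ΣAE = -211000·196000/316300000 = -130.7 MPa.

-131 MPa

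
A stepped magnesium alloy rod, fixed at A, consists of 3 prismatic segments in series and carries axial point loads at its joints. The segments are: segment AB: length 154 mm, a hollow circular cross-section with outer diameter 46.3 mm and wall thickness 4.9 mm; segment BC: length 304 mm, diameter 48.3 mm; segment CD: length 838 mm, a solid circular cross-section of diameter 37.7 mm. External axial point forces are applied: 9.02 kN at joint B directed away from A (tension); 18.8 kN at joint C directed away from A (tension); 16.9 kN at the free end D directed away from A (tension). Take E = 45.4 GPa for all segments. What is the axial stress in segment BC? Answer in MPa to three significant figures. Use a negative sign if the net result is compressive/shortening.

19.5 MPa

Internal axial forces (sectioning from the free end, tension +): N_CD = 16.9 kN, N_BC = 35.7 kN, N_AB = 44.72 kN.
A_BC = 1832 mm².
σ_BC = N_BC/A_BC = 35700/1832 = 19.48 MPa.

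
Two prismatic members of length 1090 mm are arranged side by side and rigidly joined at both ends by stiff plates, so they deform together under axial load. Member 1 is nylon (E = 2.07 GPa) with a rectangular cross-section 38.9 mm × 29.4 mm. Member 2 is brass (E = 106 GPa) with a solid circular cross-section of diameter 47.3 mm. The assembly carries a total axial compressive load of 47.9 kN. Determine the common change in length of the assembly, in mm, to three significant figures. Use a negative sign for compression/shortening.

A_1 = 1144 mm².
A_2 = 1757 mm².
Equal strain + equilibrium ⇒ each member carries load in proportion to AE: A₁E₁ = 2367000 N, A₂E₂ = 186300000 N, ΣAE = 188600000 N.
δ = PL/ΣAE = -47900·1090/188600000 = -0.2768 mm.

-0.277 mm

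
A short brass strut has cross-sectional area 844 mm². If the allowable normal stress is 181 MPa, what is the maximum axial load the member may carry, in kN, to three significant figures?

P_max = σ_allow · A = 181 · 844 = 152800 N = 152.8 kN.

153 kN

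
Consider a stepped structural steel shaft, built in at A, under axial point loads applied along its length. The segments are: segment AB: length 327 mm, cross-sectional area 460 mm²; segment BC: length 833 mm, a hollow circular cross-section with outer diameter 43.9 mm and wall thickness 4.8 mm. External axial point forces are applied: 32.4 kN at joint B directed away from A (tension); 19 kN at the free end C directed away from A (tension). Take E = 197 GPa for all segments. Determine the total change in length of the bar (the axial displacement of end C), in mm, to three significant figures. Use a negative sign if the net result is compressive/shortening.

0.322 mm

Internal axial forces (sectioning from the free end, tension +): N_BC = 19 kN, N_AB = 51.4 kN.
A_BC = 589.6 mm².
δ_AB = 51400·327/(460·197000) = 0.1855 mm
δ_BC = 19000·833/(589.6·197000) = 0.1363 mm
δ = Σδ_i = 0.3217 mm.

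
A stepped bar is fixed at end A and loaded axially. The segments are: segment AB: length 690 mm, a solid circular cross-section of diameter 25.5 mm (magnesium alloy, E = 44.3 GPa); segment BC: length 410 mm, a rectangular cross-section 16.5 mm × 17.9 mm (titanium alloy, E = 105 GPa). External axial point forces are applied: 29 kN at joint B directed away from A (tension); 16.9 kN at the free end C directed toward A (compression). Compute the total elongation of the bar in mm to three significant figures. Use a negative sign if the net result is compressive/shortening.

0.146 mm

Internal axial forces (sectioning from the free end, tension +): N_BC = -16.9 kN, N_AB = 12.1 kN.
A_AB = 510.7 mm².
A_BC = 295.3 mm².
δ_AB = 12100·690/(510.7·44300) = 0.369 mm
δ_BC = -16900·410/(295.3·105000) = -0.2234 mm
δ = Σδ_i = 0.1456 mm.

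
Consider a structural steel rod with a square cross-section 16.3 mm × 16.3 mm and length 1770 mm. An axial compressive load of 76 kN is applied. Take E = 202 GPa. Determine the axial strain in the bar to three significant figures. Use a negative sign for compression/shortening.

-0.00142

A = 265.7 mm².
σ = N/A = -286 MPa; ε = σ/E = -286/202000 = -1.416e-03.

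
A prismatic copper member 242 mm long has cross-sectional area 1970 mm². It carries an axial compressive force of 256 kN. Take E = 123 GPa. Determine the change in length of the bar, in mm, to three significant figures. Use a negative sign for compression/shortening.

δ_mech = NL/(AE) = -256000·242/(1970·123000) = -0.2557 mm.

-0.256 mm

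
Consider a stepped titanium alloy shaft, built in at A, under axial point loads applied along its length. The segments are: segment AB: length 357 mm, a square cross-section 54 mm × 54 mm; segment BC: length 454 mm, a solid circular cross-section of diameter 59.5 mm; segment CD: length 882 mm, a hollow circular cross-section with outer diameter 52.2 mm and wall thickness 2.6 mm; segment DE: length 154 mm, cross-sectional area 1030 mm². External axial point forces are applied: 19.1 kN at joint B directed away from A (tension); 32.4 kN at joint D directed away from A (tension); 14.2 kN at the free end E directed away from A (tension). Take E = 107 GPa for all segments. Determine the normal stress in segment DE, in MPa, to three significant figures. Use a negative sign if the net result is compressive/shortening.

Internal axial forces (sectioning from the free end, tension +): N_DE = 14.2 kN, N_CD = 46.6 kN, N_BC = 46.6 kN, N_AB = 65.7 kN.
σ_DE = N_DE/A_DE = 14200/1030 = 13.79 MPa.

13.8 MPa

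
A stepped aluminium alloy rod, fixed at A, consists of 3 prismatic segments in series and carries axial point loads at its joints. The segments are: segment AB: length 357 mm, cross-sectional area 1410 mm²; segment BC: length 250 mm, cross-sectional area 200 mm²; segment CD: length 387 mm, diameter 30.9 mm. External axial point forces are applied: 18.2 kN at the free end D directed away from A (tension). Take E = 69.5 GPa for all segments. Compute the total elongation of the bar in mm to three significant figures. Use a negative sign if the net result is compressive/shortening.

Internal axial forces (sectioning from the free end, tension +): N_CD = 18.2 kN, N_BC = 18.2 kN, N_AB = 18.2 kN.
A_CD = 749.9 mm².
δ_AB = 18200·357/(1410·69500) = 0.0663 mm
δ_BC = 18200·250/(200·69500) = 0.3273 mm
δ_CD = 18200·387/(749.9·69500) = 0.1351 mm
δ = Σδ_i = 0.5288 mm.

0.529 mm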